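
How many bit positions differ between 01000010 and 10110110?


XOR: 11110100
Count of 1s: 5

5


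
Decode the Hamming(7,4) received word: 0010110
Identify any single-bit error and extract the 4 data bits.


Syndrome = 0: no error detected

Data: 1110 (no errors)


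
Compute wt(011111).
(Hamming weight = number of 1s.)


Counting 1s in 011111

5


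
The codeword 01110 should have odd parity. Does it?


Number of 1s: 3

Yes, parity is correct (3 ones)


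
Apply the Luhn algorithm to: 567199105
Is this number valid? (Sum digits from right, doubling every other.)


Luhn sum = 41
41 mod 10 = 1

Invalid (Luhn sum mod 10 = 1)


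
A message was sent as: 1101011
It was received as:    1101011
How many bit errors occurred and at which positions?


XOR: 0000000

0 errors (received matches sent)


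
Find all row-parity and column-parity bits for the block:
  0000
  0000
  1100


Row parities: 000
Column parities: 1100

Row P: 000, Col P: 1100, Corner: 0


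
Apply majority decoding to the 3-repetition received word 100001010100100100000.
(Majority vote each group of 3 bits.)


Groups: 100, 001, 010, 100, 100, 100, 000
Majority votes: 0000000

0000000


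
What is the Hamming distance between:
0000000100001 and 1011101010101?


XOR: 1011101110100
Count of 1s: 8

8


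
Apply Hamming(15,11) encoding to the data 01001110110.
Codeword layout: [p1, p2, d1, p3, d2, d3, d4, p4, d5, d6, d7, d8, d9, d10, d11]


Parity bits: p1=0, p2=1, p3=1, p4=1

010110011110110


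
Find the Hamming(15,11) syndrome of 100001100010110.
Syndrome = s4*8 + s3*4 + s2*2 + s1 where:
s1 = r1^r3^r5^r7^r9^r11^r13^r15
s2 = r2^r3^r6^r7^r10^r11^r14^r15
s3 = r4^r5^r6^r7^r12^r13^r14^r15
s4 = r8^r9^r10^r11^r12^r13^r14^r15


s1=0, s2=0, s3=0, s4=1

Syndrome = 8 (error at position 8)


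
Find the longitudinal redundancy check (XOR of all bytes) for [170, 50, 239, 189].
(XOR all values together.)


XOR chain: 170 ^ 50 ^ 239 ^ 189 = 202

202


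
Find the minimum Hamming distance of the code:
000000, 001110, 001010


Comparing all pairs, minimum distance: 1
Can detect 0 errors, correct 0 errors

1


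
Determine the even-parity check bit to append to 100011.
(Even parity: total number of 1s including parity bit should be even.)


Number of 1s in data: 3
Parity bit: 1

1


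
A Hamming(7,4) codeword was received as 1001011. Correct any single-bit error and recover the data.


Syndrome = 4: error at position 4

Data: 0011 (corrected bit 4)


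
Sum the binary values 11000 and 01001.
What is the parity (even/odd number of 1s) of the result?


11000 = 24
01001 = 9
Sum = 33 = 100001
1s count = 2

even parity (2 ones in 100001)


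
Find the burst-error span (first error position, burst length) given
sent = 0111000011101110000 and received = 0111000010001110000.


XOR: 0000000001100000000

Burst at position 9, length 2


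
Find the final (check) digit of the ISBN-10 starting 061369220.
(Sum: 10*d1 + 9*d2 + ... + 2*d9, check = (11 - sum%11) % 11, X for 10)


Weighted sum: 178
178 mod 11 = 2

Check digit: 9


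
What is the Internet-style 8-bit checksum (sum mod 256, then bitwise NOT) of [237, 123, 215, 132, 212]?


Sum = 919 mod 256 = 151
Complement = 104

104


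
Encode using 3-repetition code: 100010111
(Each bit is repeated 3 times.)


Each bit -> 3 copies

111000000000111000111111111


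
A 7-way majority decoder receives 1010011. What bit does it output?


Ones: 4 out of 7
Threshold: 4

1 (4/7 voted 1)


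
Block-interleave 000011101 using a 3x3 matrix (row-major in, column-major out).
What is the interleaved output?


Matrix:
  000
  011
  101
Read columns: 001010011

001010011


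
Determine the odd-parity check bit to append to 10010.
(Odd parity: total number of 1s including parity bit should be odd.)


Number of 1s in data: 2
Parity bit: 1

1


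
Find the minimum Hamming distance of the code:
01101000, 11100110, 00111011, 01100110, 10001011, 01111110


Comparing all pairs, minimum distance: 1
Can detect 0 errors, correct 0 errors

1


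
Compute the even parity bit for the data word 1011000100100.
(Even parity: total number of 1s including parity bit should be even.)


Number of 1s in data: 5
Parity bit: 1

1


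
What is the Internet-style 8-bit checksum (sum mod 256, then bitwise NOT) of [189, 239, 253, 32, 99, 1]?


Sum = 813 mod 256 = 45
Complement = 210

210


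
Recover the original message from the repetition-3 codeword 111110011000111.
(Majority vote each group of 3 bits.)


Groups: 111, 110, 011, 000, 111
Majority votes: 11101

11101


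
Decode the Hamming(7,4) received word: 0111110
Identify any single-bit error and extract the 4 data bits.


Syndrome = 6: error at position 6

Data: 1100 (corrected bit 6)


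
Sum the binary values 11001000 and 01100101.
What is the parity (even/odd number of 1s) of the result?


11001000 = 200
01100101 = 101
Sum = 301 = 100101101
1s count = 5

odd parity (5 ones in 100101101)


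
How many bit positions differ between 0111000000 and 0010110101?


XOR: 0101110101
Count of 1s: 6

6


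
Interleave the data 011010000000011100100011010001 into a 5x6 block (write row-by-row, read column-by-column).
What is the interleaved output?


Matrix:
  011010
  000000
  011100
  100011
  010001
Read columns: 000101010110100001001001000011

000101010110100001001001000011


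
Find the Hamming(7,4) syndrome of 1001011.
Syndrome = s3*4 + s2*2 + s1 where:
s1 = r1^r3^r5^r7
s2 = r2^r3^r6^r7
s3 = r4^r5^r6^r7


s1=0, s2=0, s3=1

Syndrome = 4 (error at position 4)


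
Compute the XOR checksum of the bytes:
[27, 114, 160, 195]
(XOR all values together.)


XOR chain: 27 ^ 114 ^ 160 ^ 195 = 10

10


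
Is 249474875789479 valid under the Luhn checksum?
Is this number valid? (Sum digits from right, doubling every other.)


Luhn sum = 100
100 mod 10 = 0

Valid (Luhn sum mod 10 = 0)


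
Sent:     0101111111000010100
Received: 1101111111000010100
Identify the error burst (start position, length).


XOR: 1000000000000000000

Burst at position 0, length 1


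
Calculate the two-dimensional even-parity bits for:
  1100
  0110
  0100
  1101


Row parities: 0011
Column parities: 0011

Row P: 0011, Col P: 0011, Corner: 0


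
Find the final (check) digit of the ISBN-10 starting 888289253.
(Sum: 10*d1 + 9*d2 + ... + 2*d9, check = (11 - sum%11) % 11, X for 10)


Weighted sum: 352
352 mod 11 = 0

Check digit: 0


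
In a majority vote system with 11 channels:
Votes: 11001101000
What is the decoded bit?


Ones: 5 out of 11
Threshold: 6

0 (5/11 voted 1)


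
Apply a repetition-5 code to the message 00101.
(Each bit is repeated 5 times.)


Each bit -> 5 copies

0000000000111110000011111


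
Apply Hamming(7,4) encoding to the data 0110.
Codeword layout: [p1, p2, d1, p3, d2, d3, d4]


Parity bits: p1=1, p2=1, p3=0

1100110


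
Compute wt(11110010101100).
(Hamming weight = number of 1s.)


Counting 1s in 11110010101100

8


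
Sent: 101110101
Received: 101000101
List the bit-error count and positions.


XOR: 000110000

2 error(s) at position(s): 3, 4


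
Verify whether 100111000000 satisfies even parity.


Number of 1s: 4

Yes, parity is correct (4 ones)


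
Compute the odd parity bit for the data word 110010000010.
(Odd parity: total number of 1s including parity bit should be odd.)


Number of 1s in data: 4
Parity bit: 1

1


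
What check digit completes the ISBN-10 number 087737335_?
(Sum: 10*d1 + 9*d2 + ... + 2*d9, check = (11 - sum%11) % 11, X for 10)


Weighted sum: 261
261 mod 11 = 8

Check digit: 3


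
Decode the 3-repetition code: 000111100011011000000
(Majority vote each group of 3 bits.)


Groups: 000, 111, 100, 011, 011, 000, 000
Majority votes: 0101100

0101100


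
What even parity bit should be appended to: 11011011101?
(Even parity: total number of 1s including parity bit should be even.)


Number of 1s in data: 8
Parity bit: 0

0


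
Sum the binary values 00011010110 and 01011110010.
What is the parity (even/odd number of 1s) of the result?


00011010110 = 214
01011110010 = 754
Sum = 968 = 1111001000
1s count = 5

odd parity (5 ones in 1111001000)


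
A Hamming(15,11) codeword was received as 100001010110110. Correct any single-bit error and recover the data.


Syndrome = 13: error at position 13

Data: 00100110010 (corrected bit 13)


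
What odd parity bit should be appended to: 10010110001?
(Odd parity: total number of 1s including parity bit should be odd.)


Number of 1s in data: 5
Parity bit: 0

0


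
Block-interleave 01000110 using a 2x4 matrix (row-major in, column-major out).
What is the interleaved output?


Matrix:
  0100
  0110
Read columns: 00110100

00110100


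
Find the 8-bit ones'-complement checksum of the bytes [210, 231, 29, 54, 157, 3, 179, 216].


Sum = 1079 mod 256 = 55
Complement = 200

200


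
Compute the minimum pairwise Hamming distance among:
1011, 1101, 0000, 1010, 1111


Comparing all pairs, minimum distance: 1
Can detect 0 errors, correct 0 errors

1


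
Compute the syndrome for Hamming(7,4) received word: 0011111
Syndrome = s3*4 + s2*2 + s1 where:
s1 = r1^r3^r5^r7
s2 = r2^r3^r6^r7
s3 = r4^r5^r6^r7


s1=1, s2=1, s3=0

Syndrome = 3 (error at position 3)


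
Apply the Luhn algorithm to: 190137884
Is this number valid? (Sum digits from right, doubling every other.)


Luhn sum = 39
39 mod 10 = 9

Invalid (Luhn sum mod 10 = 9)


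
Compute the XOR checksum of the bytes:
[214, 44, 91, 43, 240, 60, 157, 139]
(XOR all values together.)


XOR chain: 214 ^ 44 ^ 91 ^ 43 ^ 240 ^ 60 ^ 157 ^ 139 = 80

80


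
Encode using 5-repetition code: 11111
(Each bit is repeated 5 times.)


Each bit -> 5 copies

1111111111111111111111111


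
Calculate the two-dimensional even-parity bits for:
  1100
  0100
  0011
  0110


Row parities: 0100
Column parities: 1101

Row P: 0100, Col P: 1101, Corner: 1


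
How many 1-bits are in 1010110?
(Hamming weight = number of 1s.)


Counting 1s in 1010110

4


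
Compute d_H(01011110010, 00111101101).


XOR: 01100011111
Count of 1s: 7

7


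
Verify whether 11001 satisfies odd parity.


Number of 1s: 3

Yes, parity is correct (3 ones)


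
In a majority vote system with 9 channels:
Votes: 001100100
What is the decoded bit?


Ones: 3 out of 9
Threshold: 5

0 (3/9 voted 1)


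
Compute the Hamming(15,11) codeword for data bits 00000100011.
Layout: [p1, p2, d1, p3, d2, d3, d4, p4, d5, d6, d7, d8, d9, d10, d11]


Parity bits: p1=1, p2=1, p3=0, p4=1

110000010100011


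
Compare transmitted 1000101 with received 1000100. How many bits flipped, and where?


XOR: 0000001

1 error(s) at position(s): 6


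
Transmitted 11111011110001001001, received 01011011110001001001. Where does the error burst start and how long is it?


XOR: 10100000000000000000

Burst at position 0, length 3


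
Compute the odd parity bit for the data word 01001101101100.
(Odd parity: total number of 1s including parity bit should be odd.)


Number of 1s in data: 7
Parity bit: 0

0


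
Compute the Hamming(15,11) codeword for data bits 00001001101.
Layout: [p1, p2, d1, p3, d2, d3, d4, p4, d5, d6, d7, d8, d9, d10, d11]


Parity bits: p1=1, p2=1, p3=1, p4=0

110100001001101


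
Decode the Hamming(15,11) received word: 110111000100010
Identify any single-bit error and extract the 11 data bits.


Syndrome = 0: no error detected

Data: 01100100010 (no errors)


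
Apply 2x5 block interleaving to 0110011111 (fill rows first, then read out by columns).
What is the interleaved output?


Matrix:
  01100
  11111
Read columns: 0111110101

0111110101


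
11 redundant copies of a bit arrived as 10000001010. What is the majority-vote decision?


Ones: 3 out of 11
Threshold: 6

0 (3/11 voted 1)


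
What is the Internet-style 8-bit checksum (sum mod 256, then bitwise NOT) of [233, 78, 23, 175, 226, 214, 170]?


Sum = 1119 mod 256 = 95
Complement = 160

160


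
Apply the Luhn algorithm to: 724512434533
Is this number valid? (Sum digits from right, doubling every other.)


Luhn sum = 57
57 mod 10 = 7

Invalid (Luhn sum mod 10 = 7)


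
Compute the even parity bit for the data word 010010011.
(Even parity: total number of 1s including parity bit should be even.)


Number of 1s in data: 4
Parity bit: 0

0


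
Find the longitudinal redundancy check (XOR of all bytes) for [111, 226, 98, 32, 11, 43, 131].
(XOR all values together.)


XOR chain: 111 ^ 226 ^ 98 ^ 32 ^ 11 ^ 43 ^ 131 = 108

108


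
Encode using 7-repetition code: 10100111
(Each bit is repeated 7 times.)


Each bit -> 7 copies

11111110000000111111100000000000000111111111111111111111


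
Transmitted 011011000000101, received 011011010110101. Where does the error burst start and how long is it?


XOR: 000000010110000

Burst at position 7, length 4


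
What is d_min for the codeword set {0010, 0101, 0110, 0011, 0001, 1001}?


Comparing all pairs, minimum distance: 1
Can detect 0 errors, correct 0 errors

1


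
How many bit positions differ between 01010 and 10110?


XOR: 11100
Count of 1s: 3

3


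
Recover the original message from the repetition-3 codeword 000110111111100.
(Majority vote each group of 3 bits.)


Groups: 000, 110, 111, 111, 100
Majority votes: 01110

01110


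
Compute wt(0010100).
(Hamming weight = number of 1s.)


Counting 1s in 0010100

2


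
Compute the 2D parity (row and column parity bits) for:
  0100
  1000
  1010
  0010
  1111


Row parities: 11010
Column parities: 1011

Row P: 11010, Col P: 1011, Corner: 1


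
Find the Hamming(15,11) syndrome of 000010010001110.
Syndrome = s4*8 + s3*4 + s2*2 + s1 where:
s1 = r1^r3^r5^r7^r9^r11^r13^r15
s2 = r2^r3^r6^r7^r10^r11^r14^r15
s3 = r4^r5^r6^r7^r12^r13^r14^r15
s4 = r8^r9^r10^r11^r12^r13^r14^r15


s1=0, s2=1, s3=0, s4=0

Syndrome = 2 (error at position 2)


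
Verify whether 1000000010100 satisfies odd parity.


Number of 1s: 3

Yes, parity is correct (3 ones)


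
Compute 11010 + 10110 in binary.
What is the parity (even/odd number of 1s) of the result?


11010 = 26
10110 = 22
Sum = 48 = 110000
1s count = 2

even parity (2 ones in 110000)


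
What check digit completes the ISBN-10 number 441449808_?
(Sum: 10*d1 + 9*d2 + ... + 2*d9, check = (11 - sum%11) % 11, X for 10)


Weighted sum: 229
229 mod 11 = 9

Check digit: 2


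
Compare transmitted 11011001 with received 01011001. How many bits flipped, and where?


XOR: 10000000

1 error(s) at position(s): 0


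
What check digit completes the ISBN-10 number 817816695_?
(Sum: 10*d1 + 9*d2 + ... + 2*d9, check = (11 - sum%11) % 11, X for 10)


Weighted sum: 298
298 mod 11 = 1

Check digit: X


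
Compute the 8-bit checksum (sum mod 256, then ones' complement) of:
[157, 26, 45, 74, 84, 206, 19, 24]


Sum = 635 mod 256 = 123
Complement = 132

132


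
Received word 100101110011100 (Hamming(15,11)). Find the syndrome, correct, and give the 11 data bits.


Syndrome = 6: error at position 6

Data: 00010011100 (corrected bit 6)


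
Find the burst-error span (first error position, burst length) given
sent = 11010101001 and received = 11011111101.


XOR: 00001010100

Burst at position 4, length 5


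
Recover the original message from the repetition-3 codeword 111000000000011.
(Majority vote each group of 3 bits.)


Groups: 111, 000, 000, 000, 011
Majority votes: 10001

10001


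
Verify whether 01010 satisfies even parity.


Number of 1s: 2

Yes, parity is correct (2 ones)


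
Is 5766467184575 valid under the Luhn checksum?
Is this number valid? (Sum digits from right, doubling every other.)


Luhn sum = 66
66 mod 10 = 6

Invalid (Luhn sum mod 10 = 6)


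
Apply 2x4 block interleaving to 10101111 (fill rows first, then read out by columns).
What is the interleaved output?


Matrix:
  1010
  1111
Read columns: 11011101

11011101


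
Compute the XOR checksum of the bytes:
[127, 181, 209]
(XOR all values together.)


XOR chain: 127 ^ 181 ^ 209 = 27

27


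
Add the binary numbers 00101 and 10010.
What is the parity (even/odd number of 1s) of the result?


00101 = 5
10010 = 18
Sum = 23 = 10111
1s count = 4

even parity (4 ones in 10111)


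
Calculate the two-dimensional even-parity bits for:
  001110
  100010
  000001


Row parities: 101
Column parities: 101101

Row P: 101, Col P: 101101, Corner: 0


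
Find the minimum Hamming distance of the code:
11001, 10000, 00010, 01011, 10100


Comparing all pairs, minimum distance: 1
Can detect 0 errors, correct 0 errors

1


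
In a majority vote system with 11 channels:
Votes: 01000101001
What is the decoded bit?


Ones: 4 out of 11
Threshold: 6

0 (4/11 voted 1)


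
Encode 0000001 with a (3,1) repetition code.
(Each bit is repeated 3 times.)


Each bit -> 3 copies

000000000000000000111


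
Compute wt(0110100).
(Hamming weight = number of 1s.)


Counting 1s in 0110100

3


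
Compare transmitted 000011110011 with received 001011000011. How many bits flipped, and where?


XOR: 001000110000

3 error(s) at position(s): 2, 6, 7


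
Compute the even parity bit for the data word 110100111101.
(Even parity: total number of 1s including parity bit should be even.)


Number of 1s in data: 8
Parity bit: 0

0


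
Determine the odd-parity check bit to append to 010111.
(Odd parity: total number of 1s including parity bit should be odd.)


Number of 1s in data: 4
Parity bit: 1

1


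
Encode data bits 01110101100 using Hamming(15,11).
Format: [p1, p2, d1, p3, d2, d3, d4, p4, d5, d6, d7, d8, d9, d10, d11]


Parity bits: p1=1, p2=1, p3=1, p4=1

110111110101100


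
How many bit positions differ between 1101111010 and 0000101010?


XOR: 1101010000
Count of 1s: 4

4


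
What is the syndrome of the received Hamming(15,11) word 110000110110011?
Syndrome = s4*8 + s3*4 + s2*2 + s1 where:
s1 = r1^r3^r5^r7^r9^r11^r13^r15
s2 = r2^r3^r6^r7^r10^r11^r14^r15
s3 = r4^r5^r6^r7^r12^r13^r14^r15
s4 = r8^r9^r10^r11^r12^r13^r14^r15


s1=0, s2=0, s3=1, s4=1

Syndrome = 12 (error at position 12)


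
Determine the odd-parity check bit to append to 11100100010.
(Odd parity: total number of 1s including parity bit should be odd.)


Number of 1s in data: 5
Parity bit: 0

0


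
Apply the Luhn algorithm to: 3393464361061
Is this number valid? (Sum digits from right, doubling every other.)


Luhn sum = 53
53 mod 10 = 3

Invalid (Luhn sum mod 10 = 3)


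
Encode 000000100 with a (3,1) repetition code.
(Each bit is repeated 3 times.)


Each bit -> 3 copies

000000000000000000111000000


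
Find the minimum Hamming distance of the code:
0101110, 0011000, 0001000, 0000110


Comparing all pairs, minimum distance: 1
Can detect 0 errors, correct 0 errors

1


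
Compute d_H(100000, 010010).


XOR: 110010
Count of 1s: 3

3


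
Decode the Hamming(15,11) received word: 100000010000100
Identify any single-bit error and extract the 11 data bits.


Syndrome = 4: error at position 4

Data: 00000000100 (corrected bit 4)


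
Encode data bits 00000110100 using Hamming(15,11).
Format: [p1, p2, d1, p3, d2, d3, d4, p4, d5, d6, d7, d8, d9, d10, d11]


Parity bits: p1=0, p2=0, p3=1, p4=1

000100010110100


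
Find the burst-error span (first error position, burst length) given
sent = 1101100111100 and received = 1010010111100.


XOR: 0111110000000

Burst at position 1, length 5


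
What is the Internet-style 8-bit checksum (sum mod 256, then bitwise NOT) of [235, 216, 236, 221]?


Sum = 908 mod 256 = 140
Complement = 115

115


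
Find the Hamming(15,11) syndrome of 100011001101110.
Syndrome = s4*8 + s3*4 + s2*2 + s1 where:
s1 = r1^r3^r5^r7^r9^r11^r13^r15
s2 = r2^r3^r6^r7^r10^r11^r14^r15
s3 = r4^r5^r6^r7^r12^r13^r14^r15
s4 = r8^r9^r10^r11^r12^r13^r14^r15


s1=0, s2=1, s3=1, s4=1

Syndrome = 14 (error at position 14)


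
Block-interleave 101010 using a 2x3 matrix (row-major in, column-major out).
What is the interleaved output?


Matrix:
  101
  010
Read columns: 100110

100110


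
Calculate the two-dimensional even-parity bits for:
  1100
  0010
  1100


Row parities: 010
Column parities: 0010

Row P: 010, Col P: 0010, Corner: 1


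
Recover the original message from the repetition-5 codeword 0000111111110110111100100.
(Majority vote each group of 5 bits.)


Groups: 00001, 11111, 11011, 01111, 00100
Majority votes: 01110

01110


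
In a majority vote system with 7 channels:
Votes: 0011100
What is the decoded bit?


Ones: 3 out of 7
Threshold: 4

0 (3/7 voted 1)


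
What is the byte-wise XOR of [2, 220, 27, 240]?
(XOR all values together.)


XOR chain: 2 ^ 220 ^ 27 ^ 240 = 53

53


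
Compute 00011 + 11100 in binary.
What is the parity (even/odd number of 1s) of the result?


00011 = 3
11100 = 28
Sum = 31 = 11111
1s count = 5

odd parity (5 ones in 11111)


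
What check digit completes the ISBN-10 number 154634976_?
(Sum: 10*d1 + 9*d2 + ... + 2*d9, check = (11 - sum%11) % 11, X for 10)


Weighted sum: 236
236 mod 11 = 5

Check digit: 6


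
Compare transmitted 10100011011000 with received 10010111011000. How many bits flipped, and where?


XOR: 00110100000000

3 error(s) at position(s): 2, 3, 5


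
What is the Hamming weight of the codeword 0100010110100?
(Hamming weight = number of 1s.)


Counting 1s in 0100010110100

5


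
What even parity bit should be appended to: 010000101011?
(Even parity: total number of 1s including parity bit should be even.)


Number of 1s in data: 5
Parity bit: 1

1


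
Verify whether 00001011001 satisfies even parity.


Number of 1s: 4

Yes, parity is correct (4 ones)


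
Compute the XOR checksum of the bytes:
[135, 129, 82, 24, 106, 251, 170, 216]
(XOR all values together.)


XOR chain: 135 ^ 129 ^ 82 ^ 24 ^ 106 ^ 251 ^ 170 ^ 216 = 175

175


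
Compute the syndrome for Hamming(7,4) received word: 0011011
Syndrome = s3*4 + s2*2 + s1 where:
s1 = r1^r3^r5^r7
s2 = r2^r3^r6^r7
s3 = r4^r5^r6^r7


s1=0, s2=1, s3=1

Syndrome = 6 (error at position 6)


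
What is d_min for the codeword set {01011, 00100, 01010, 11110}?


Comparing all pairs, minimum distance: 1
Can detect 0 errors, correct 0 errors

1


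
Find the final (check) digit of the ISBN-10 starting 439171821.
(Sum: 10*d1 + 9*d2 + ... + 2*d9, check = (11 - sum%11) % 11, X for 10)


Weighted sum: 233
233 mod 11 = 2

Check digit: 9


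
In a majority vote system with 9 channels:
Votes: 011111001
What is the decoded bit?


Ones: 6 out of 9
Threshold: 5

1 (6/9 voted 1)


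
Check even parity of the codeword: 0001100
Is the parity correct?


Number of 1s: 2

Yes, parity is correct (2 ones)


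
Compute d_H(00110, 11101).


XOR: 11011
Count of 1s: 4

4


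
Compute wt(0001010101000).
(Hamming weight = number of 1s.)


Counting 1s in 0001010101000

4


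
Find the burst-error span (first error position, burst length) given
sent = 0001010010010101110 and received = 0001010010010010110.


XOR: 0000000000000111000

Burst at position 13, length 3


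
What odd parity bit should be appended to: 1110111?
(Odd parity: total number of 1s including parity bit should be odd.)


Number of 1s in data: 6
Parity bit: 1

1


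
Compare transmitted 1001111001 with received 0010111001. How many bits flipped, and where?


XOR: 1011000000

3 error(s) at position(s): 0, 2, 3


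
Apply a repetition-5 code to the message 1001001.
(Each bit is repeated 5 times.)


Each bit -> 5 copies

11111000000000011111000000000011111


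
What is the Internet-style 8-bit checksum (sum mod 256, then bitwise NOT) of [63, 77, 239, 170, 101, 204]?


Sum = 854 mod 256 = 86
Complement = 169

169


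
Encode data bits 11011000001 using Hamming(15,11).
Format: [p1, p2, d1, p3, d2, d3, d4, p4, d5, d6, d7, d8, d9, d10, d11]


Parity bits: p1=1, p2=1, p3=1, p4=0

111110101000001


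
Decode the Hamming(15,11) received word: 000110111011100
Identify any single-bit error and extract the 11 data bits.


Syndrome = 13: error at position 13

Data: 01011011000 (corrected bit 13)


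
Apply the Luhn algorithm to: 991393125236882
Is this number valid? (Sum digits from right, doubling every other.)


Luhn sum = 77
77 mod 10 = 7

Invalid (Luhn sum mod 10 = 7)


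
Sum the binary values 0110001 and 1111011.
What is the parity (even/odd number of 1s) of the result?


0110001 = 49
1111011 = 123
Sum = 172 = 10101100
1s count = 4

even parity (4 ones in 10101100)


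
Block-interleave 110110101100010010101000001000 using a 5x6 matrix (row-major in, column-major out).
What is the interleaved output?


Matrix:
  110110
  101100
  010010
  101000
  001000
Read columns: 110101010001011110001010000000

110101010001011110001010000000


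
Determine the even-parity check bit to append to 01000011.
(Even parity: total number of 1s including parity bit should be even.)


Number of 1s in data: 3
Parity bit: 1

1


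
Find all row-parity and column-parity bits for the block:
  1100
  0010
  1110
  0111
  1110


Row parities: 01111
Column parities: 1001

Row P: 01111, Col P: 1001, Corner: 0


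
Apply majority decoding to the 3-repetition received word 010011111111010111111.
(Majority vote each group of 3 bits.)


Groups: 010, 011, 111, 111, 010, 111, 111
Majority votes: 0111011

0111011


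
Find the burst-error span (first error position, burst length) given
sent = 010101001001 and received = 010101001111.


XOR: 000000000110

Burst at position 9, length 2


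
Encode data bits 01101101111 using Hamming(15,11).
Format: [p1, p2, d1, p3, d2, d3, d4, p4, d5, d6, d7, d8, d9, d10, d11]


Parity bits: p1=0, p2=0, p3=0, p4=0

000011001101111


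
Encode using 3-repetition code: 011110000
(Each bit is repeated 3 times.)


Each bit -> 3 copies

000111111111111000000000000


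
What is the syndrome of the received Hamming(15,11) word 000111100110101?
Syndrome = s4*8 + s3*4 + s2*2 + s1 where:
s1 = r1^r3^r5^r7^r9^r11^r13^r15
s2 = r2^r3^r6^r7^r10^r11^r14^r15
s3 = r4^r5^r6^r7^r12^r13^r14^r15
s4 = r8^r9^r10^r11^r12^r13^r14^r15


s1=1, s2=1, s3=0, s4=0

Syndrome = 3 (error at position 3)


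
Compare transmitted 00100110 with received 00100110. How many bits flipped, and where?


XOR: 00000000

0 errors (received matches sent)


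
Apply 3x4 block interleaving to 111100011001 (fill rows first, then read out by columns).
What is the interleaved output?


Matrix:
  1111
  0001
  1001
Read columns: 101100100111

101100100111


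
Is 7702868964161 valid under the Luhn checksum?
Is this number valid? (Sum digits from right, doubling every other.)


Luhn sum = 63
63 mod 10 = 3

Invalid (Luhn sum mod 10 = 3)


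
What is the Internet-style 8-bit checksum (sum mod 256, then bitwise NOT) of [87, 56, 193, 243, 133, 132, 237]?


Sum = 1081 mod 256 = 57
Complement = 198

198


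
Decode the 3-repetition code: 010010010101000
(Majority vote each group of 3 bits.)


Groups: 010, 010, 010, 101, 000
Majority votes: 00010

00010


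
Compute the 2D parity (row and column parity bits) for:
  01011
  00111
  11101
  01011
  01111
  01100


Row parities: 110100
Column parities: 11001

Row P: 110100, Col P: 11001, Corner: 1


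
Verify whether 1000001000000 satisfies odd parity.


Number of 1s: 2

No, parity error (2 ones)


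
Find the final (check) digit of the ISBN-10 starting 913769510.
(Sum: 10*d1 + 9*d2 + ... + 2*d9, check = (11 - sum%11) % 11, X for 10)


Weighted sum: 276
276 mod 11 = 1

Check digit: X


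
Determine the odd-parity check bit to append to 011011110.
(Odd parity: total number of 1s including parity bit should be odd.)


Number of 1s in data: 6
Parity bit: 1

1


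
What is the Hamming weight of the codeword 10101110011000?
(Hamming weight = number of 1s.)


Counting 1s in 10101110011000

7


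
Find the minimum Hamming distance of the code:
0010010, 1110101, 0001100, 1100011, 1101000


Comparing all pairs, minimum distance: 3
Can detect 2 errors, correct 1 errors

3


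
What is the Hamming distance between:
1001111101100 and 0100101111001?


XOR: 1101010010101
Count of 1s: 7

7


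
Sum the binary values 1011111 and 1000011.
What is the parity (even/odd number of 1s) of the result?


1011111 = 95
1000011 = 67
Sum = 162 = 10100010
1s count = 3

odd parity (3 ones in 10100010)


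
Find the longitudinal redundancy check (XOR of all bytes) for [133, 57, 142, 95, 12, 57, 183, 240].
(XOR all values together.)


XOR chain: 133 ^ 57 ^ 142 ^ 95 ^ 12 ^ 57 ^ 183 ^ 240 = 31

31


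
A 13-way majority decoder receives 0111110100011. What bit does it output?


Ones: 8 out of 13
Threshold: 7

1 (8/13 voted 1)


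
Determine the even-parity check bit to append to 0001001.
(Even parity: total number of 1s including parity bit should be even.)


Number of 1s in data: 2
Parity bit: 0

0


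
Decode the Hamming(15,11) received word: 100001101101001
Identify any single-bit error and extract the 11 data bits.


Syndrome = 0: no error detected

Data: 00111101001 (no errors)


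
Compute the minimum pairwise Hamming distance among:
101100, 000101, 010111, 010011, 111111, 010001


Comparing all pairs, minimum distance: 1
Can detect 0 errors, correct 0 errors

1


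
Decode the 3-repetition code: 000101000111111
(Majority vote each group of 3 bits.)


Groups: 000, 101, 000, 111, 111
Majority votes: 01011

01011


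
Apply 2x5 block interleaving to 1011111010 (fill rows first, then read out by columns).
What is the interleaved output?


Matrix:
  10111
  11010
Read columns: 1101101110

1101101110


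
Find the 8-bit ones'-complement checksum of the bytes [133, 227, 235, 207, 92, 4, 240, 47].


Sum = 1185 mod 256 = 161
Complement = 94

94


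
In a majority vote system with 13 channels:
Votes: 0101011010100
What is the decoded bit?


Ones: 6 out of 13
Threshold: 7

0 (6/13 voted 1)


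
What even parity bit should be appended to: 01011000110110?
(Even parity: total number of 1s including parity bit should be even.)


Number of 1s in data: 7
Parity bit: 1

1


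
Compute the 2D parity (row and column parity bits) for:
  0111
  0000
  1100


Row parities: 100
Column parities: 1011

Row P: 100, Col P: 1011, Corner: 1


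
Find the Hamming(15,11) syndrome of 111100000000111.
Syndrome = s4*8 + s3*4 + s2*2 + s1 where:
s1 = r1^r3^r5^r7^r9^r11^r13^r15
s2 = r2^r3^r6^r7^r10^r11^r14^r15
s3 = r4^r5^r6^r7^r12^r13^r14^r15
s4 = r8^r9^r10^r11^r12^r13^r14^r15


s1=0, s2=0, s3=0, s4=1

Syndrome = 8 (error at position 8)


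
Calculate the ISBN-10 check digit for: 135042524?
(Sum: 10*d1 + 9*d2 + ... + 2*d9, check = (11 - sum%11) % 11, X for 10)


Weighted sum: 145
145 mod 11 = 2

Check digit: 9


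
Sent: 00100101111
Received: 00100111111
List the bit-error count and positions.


XOR: 00000010000

1 error(s) at position(s): 6


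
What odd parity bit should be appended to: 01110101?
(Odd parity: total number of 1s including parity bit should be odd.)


Number of 1s in data: 5
Parity bit: 0

0


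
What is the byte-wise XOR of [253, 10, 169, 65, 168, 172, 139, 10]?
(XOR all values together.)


XOR chain: 253 ^ 10 ^ 169 ^ 65 ^ 168 ^ 172 ^ 139 ^ 10 = 154

154


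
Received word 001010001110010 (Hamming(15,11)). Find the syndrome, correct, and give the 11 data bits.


Syndrome = 0: no error detected

Data: 11001110010 (no errors)


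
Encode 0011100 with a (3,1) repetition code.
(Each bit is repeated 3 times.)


Each bit -> 3 copies

000000111111111000000


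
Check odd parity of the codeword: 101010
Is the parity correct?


Number of 1s: 3

Yes, parity is correct (3 ones)


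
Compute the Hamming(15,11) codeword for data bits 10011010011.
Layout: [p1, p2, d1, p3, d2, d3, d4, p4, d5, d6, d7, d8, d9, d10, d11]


Parity bits: p1=1, p2=1, p3=1, p4=0

111100101010011


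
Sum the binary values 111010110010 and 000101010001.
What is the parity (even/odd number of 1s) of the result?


111010110010 = 3762
000101010001 = 337
Sum = 4099 = 1000000000011
1s count = 3

odd parity (3 ones in 1000000000011)


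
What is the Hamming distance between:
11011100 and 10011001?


XOR: 01000101
Count of 1s: 3

3


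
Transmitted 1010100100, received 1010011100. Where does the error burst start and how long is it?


XOR: 0000111000

Burst at position 4, length 3


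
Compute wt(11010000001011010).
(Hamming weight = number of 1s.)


Counting 1s in 11010000001011010

7


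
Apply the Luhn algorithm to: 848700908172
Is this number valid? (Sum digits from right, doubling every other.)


Luhn sum = 49
49 mod 10 = 9

Invalid (Luhn sum mod 10 = 9)


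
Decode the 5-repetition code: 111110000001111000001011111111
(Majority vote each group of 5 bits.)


Groups: 11111, 00000, 01111, 00000, 10111, 11111
Majority votes: 101011

101011


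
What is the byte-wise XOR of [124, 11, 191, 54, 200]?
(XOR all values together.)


XOR chain: 124 ^ 11 ^ 191 ^ 54 ^ 200 = 54

54


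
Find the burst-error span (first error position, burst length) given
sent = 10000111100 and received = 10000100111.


XOR: 00000011011

Burst at position 6, length 5


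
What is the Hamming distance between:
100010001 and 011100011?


XOR: 111110010
Count of 1s: 6

6


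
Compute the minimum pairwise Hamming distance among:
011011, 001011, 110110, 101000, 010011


Comparing all pairs, minimum distance: 1
Can detect 0 errors, correct 0 errors

1


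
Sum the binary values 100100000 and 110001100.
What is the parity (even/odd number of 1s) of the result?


100100000 = 288
110001100 = 396
Sum = 684 = 1010101100
1s count = 5

odd parity (5 ones in 1010101100)


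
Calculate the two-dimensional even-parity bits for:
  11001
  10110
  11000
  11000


Row parities: 1100
Column parities: 01111

Row P: 1100, Col P: 01111, Corner: 0


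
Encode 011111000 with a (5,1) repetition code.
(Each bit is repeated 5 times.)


Each bit -> 5 copies

000001111111111111111111111111000000000000000


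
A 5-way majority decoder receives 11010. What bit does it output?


Ones: 3 out of 5
Threshold: 3

1 (3/5 voted 1)


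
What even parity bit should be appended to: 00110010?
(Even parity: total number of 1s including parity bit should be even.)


Number of 1s in data: 3
Parity bit: 1

1


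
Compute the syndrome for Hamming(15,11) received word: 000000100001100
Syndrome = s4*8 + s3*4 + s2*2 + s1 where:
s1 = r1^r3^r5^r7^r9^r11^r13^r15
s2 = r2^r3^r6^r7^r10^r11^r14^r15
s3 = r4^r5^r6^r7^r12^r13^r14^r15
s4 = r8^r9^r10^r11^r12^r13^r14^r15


s1=0, s2=1, s3=1, s4=0

Syndrome = 6 (error at position 6)


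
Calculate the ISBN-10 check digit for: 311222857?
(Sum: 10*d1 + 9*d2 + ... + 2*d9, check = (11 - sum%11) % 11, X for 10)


Weighted sum: 144
144 mod 11 = 1

Check digit: X


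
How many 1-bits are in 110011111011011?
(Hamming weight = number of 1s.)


Counting 1s in 110011111011011

11


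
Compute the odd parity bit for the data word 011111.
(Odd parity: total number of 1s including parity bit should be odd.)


Number of 1s in data: 5
Parity bit: 0

0


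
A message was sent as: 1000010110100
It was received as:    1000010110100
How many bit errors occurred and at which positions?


XOR: 0000000000000

0 errors (received matches sent)


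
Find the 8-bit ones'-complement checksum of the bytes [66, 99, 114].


Sum = 279 mod 256 = 23
Complement = 232

232


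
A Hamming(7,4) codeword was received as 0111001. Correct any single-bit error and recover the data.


Syndrome = 2: error at position 2

Data: 1001 (corrected bit 2)


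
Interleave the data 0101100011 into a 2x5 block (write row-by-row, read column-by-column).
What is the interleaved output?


Matrix:
  01011
  00011
Read columns: 0010001111

0010001111


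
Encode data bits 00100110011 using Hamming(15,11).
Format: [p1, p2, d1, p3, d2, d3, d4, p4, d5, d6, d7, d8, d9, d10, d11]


Parity bits: p1=0, p2=1, p3=1, p4=0

010101000110011


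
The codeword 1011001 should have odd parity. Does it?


Number of 1s: 4

No, parity error (4 ones)


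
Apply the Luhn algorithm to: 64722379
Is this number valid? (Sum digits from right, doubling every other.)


Luhn sum = 35
35 mod 10 = 5

Invalid (Luhn sum mod 10 = 5)


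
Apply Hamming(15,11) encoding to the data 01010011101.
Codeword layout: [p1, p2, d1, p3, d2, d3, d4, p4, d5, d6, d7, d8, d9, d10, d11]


Parity bits: p1=1, p2=1, p3=1, p4=0

110110100011101


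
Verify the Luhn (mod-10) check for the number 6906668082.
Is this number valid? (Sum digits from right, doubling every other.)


Luhn sum = 43
43 mod 10 = 3

Invalid (Luhn sum mod 10 = 3)


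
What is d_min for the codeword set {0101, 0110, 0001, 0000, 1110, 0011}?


Comparing all pairs, minimum distance: 1
Can detect 0 errors, correct 0 errors

1


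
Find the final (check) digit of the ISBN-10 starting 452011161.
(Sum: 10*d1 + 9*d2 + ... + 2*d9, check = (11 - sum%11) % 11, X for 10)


Weighted sum: 136
136 mod 11 = 4

Check digit: 7


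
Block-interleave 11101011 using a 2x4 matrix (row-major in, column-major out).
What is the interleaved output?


Matrix:
  1110
  1011
Read columns: 11101101

11101101


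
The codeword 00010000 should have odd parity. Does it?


Number of 1s: 1

Yes, parity is correct (1 ones)


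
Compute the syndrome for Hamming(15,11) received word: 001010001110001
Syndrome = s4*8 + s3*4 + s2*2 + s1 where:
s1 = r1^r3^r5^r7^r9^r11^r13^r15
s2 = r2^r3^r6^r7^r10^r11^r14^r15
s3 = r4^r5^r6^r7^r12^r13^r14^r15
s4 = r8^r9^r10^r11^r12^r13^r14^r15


s1=1, s2=0, s3=0, s4=0

Syndrome = 1 (error at position 1)


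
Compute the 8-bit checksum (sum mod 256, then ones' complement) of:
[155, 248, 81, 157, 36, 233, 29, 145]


Sum = 1084 mod 256 = 60
Complement = 195

195


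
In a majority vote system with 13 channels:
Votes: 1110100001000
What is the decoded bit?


Ones: 5 out of 13
Threshold: 7

0 (5/13 voted 1)


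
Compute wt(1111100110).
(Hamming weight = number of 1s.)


Counting 1s in 1111100110

7


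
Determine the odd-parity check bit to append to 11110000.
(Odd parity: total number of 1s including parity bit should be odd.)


Number of 1s in data: 4
Parity bit: 1

1


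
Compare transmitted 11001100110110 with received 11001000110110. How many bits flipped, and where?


XOR: 00000100000000

1 error(s) at position(s): 5


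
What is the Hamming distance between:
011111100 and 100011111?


XOR: 111100011
Count of 1s: 6

6


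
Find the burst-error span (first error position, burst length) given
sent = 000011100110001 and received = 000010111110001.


XOR: 000001011000000

Burst at position 5, length 4


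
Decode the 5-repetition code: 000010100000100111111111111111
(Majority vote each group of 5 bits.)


Groups: 00001, 01000, 00100, 11111, 11111, 11111
Majority votes: 000111

000111


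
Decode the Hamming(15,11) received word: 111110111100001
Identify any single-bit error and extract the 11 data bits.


Syndrome = 2: error at position 2

Data: 11011100001 (corrected bit 2)


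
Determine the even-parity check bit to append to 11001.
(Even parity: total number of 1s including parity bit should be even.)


Number of 1s in data: 3
Parity bit: 1

1
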